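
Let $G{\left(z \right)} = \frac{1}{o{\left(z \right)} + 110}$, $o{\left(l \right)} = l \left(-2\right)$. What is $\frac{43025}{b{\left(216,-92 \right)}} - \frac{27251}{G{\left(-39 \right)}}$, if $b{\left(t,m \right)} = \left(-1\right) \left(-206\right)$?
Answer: $- \frac{1055333703}{206} \approx -5.123 \cdot 10^{6}$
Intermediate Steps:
$b{\left(t,m \right)} = 206$
$o{\left(l \right)} = - 2 l$
$G{\left(z \right)} = \frac{1}{110 - 2 z}$ ($G{\left(z \right)} = \frac{1}{- 2 z + 110} = \frac{1}{110 - 2 z}$)
$\frac{43025}{b{\left(216,-92 \right)}} - \frac{27251}{G{\left(-39 \right)}} = \frac{43025}{206} - \frac{27251}{\left(-1\right) \frac{1}{-110 + 2 \left(-39\right)}} = 43025 \cdot \frac{1}{206} - \frac{27251}{\left(-1\right) \frac{1}{-110 - 78}} = \frac{43025}{206} - \frac{27251}{\left(-1\right) \frac{1}{-188}} = \frac{43025}{206} - \frac{27251}{\left(-1\right) \left(- \frac{1}{188}\right)} = \frac{43025}{206} - 27251 \frac{1}{\frac{1}{188}} = \frac{43025}{206} - 5123188 = - \frac{1055333703}{206}$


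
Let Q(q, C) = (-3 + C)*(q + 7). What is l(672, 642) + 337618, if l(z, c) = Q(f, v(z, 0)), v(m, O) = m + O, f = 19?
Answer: 355012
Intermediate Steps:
v(m, O) = O + m
Q(q, C) = (-3 + C)*(7 + q)
l(z, c) = -78 + 26*z (l(z, c) = -21 - 3*19 + 7*(0 + z) + (0 + z)*19 = -21 - 57 + 7*z + z*19 = -21 - 57 + 7*z + 19*z = -78 + 26*z)
l(672, 642) + 337618 = (-78 + 26*672) + 337618 = (-78 + 17472) + 337618 = 17394 + 337618 = 355012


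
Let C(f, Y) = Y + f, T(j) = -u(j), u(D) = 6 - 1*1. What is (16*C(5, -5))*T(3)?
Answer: 0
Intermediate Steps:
u(D) = 5 (u(D) = 6 - 1 = 5)
T(j) = -5 (T(j) = -1*5 = -5)
(16*C(5, -5))*T(3) = (16*(-5 + 5))*(-5) = (16*0)*(-5) = 0*(-5) = 0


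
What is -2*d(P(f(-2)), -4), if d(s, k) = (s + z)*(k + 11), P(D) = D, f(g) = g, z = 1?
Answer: 14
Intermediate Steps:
d(s, k) = (1 + s)*(11 + k) (d(s, k) = (s + 1)*(k + 11) = (1 + s)*(11 + k))
-2*d(P(f(-2)), -4) = -2*(11 - 4 + 11*(-2) - 4*(-2)) = -2*(11 - 4 - 22 + 8) = -2*(-7) = 14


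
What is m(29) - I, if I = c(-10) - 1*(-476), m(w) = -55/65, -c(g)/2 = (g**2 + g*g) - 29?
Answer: -1753/13 ≈ -134.85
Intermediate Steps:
c(g) = 58 - 4*g**2 (c(g) = -2*((g**2 + g*g) - 29) = -2*((g**2 + g**2) - 29) = -2*(2*g**2 - 29) = -2*(-29 + 2*g**2) = 58 - 4*g**2)
m(w) = -11/13 (m(w) = -55*1/65 = -11/13)
I = 134 (I = (58 - 4*(-10)**2) - 1*(-476) = (58 - 4*100) + 476 = (58 - 400) + 476 = -342 + 476 = 134)
m(29) - I = -11/13 - 1*134 = -11/13 - 134 = -1753/13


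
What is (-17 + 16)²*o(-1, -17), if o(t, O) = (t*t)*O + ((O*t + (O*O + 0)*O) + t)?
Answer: -4914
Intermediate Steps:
o(t, O) = t + O³ + O*t + O*t² (o(t, O) = t²*O + ((O*t + (O² + 0)*O) + t) = O*t² + ((O*t + O²*O) + t) = O*t² + ((O*t + O³) + t) = O*t² + ((O³ + O*t) + t) = O*t² + (t + O³ + O*t) = t + O³ + O*t + O*t²)
(-17 + 16)²*o(-1, -17) = (-17 + 16)²*(-1 + (-17)³ - 17*(-1) - 17*(-1)²) = (-1)²*(-1 - 4913 + 17 - 17*1) = 1*(-1 - 4913 + 17 - 17) = 1*(-4914) = -4914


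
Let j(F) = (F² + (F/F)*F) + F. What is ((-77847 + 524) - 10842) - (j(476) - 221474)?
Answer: -94219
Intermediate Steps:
j(F) = F² + 2*F (j(F) = (F² + 1*F) + F = (F² + F) + F = (F + F²) + F = F² + 2*F)
((-77847 + 524) - 10842) - (j(476) - 221474) = ((-77847 + 524) - 10842) - (476*(2 + 476) - 221474) = (-77323 - 10842) - (476*478 - 221474) = -88165 - (227528 - 221474) = -88165 - 1*6054 = -88165 - 6054 = -94219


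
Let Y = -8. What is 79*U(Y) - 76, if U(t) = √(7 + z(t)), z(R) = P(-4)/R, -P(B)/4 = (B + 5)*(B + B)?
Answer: -76 + 79*√3 ≈ 60.832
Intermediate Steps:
P(B) = -8*B*(5 + B) (P(B) = -4*(B + 5)*(B + B) = -4*(5 + B)*2*B = -8*B*(5 + B))
z(R) = 32/R (z(R) = (-8*(-4)*(5 - 4))/R = (-8*(-4)*1)/R = 32/R)
U(t) = √(7 + 32/t)
79*U(Y) - 76 = 79*√(7 + 32/(-8)) - 76 = 79*√(7 + 32*(-⅛)) - 76 = 79*√(7 - 4) - 76 = 79*√3 - 76 = -76 + 79*√3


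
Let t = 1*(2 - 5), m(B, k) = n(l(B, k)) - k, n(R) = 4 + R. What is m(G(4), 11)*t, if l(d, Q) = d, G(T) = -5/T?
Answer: 99/4 ≈ 24.750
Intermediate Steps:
m(B, k) = 4 + B - k (m(B, k) = (4 + B) - k = 4 + B - k)
t = -3 (t = 1*(-3) = -3)
m(G(4), 11)*t = (4 - 5/4 - 1*11)*(-3) = (4 - 5*¼ - 11)*(-3) = (4 - 5/4 - 11)*(-3) = -33/4*(-3) = 99/4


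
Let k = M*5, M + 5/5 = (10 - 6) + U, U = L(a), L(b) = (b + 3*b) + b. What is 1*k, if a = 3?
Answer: 90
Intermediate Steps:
L(b) = 5*b (L(b) = 4*b + b = 5*b)
U = 15 (U = 5*3 = 15)
M = 18 (M = -1 + ((10 - 6) + 15) = -1 + (4 + 15) = -1 + 19 = 18)
k = 90 (k = 18*5 = 90)
1*k = 1*90 = 90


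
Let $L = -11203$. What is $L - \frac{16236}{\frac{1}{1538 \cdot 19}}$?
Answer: $-474459595$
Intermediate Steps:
$L - \frac{16236}{\frac{1}{1538 \cdot 19}} = -11203 - \frac{16236}{\frac{1}{1538 \cdot 19}} = -11203 - \frac{16236}{\frac{1}{29222}} = -11203 - 16236 \frac{1}{\frac{1}{29222}} = -11203 - 16236 \cdot 29222 = -11203 - 474448392 = -474459595$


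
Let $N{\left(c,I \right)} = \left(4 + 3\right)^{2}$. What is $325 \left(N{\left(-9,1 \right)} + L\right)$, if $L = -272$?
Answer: $-72475$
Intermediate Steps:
$N{\left(c,I \right)} = 49$ ($N{\left(c,I \right)} = 7^{2} = 49$)
$325 \left(N{\left(-9,1 \right)} + L\right) = 325 \left(49 - 272\right) = 325 \left(-223\right) = -72475$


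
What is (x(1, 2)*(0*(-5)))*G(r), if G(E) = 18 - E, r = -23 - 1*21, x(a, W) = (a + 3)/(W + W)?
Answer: 0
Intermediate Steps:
x(a, W) = (3 + a)/(2*W) (x(a, W) = (3 + a)/((2*W)) = (3 + a)*(1/(2*W)) = (3 + a)/(2*W))
r = -44 (r = -23 - 21 = -44)
(x(1, 2)*(0*(-5)))*G(r) = (((½)*(3 + 1)/2)*(0*(-5)))*(18 - 1*(-44)) = (((½)*(½)*4)*0)*(18 + 44) = (1*0)*62 = 0*62 = 0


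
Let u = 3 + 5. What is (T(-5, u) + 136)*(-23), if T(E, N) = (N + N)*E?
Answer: -1288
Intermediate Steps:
u = 8
T(E, N) = 2*E*N (T(E, N) = (2*N)*E = 2*E*N)
(T(-5, u) + 136)*(-23) = (2*(-5)*8 + 136)*(-23) = (-80 + 136)*(-23) = 56*(-23) = -1288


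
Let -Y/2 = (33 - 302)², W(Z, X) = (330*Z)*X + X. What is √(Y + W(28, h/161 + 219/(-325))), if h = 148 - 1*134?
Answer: I*√335578827883/1495 ≈ 387.49*I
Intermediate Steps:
h = 14 (h = 148 - 134 = 14)
W(Z, X) = X + 330*X*Z (W(Z, X) = 330*X*Z + X = X + 330*X*Z)
Y = -144722 (Y = -2*(33 - 302)² = -2*(-269)² = -2*72361 = -144722)
√(Y + W(28, h/161 + 219/(-325))) = √(-144722 + (14/161 + 219/(-325))*(1 + 330*28)) = √(-144722 + (14*(1/161) + 219*(-1/325))*(1 + 9240)) = √(-144722 + (2/23 - 219/325)*9241) = √(-144722 - 4387/7475*9241) = √(-144722 - 40540267/7475) = √(-1122337217/7475) = I*√335578827883/1495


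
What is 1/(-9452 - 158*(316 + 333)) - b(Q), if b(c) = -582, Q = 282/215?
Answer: 65180507/111994 ≈ 582.00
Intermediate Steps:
Q = 282/215 (Q = 282*(1/215) = 282/215 ≈ 1.3116)
1/(-9452 - 158*(316 + 333)) - b(Q) = 1/(-9452 - 158*(316 + 333)) - 1*(-582) = 1/(-9452 - 158*649) + 582 = 1/(-9452 - 102542) + 582 = 1/(-111994) + 582 = -1/111994 + 582 = 65180507/111994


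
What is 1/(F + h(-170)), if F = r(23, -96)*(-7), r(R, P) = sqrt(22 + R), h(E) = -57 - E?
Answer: 113/10564 + 21*sqrt(5)/10564 ≈ 0.015142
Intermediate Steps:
F = -21*sqrt(5) (F = sqrt(22 + 23)*(-7) = sqrt(45)*(-7) = (3*sqrt(5))*(-7) = -21*sqrt(5) ≈ -46.957)
1/(F + h(-170)) = 1/(-21*sqrt(5) + (-57 - 1*(-170))) = 1/(-21*sqrt(5) + (-57 + 170)) = 1/(-21*sqrt(5) + 113) = 1/(113 - 21*sqrt(5))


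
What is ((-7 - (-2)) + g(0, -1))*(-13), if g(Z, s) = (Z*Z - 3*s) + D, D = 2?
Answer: 0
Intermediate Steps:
g(Z, s) = 2 + Z**2 - 3*s (g(Z, s) = (Z*Z - 3*s) + 2 = (Z**2 - 3*s) + 2 = 2 + Z**2 - 3*s)
((-7 - (-2)) + g(0, -1))*(-13) = ((-7 - (-2)) + (2 + 0**2 - 3*(-1)))*(-13) = ((-7 - 1*(-2)) + (2 + 0 + 3))*(-13) = ((-7 + 2) + 5)*(-13) = (-5 + 5)*(-13) = 0*(-13) = 0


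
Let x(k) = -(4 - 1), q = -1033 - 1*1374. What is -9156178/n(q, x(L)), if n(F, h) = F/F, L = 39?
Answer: -9156178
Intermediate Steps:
q = -2407 (q = -1033 - 1374 = -2407)
x(k) = -3 (x(k) = -1*3 = -3)
n(F, h) = 1
-9156178/n(q, x(L)) = -9156178/1 = -9156178*1 = -9156178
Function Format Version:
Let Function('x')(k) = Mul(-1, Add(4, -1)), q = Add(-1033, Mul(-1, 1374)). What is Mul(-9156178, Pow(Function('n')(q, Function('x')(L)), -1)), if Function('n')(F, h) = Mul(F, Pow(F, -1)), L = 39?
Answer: -9156178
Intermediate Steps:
q = -2407 (q = Add(-1033, -1374) = -2407)
Function('x')(k) = -3 (Function('x')(k) = Mul(-1, 3) = -3)
Function('n')(F, h) = 1
Mul(-9156178, Pow(Function('n')(q, Function('x')(L)), -1)) = Mul(-9156178, Pow(1, -1)) = Mul(-9156178, 1) = -9156178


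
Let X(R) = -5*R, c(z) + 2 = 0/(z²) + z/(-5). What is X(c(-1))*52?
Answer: 468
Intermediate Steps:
c(z) = -2 - z/5 (c(z) = -2 + (0/(z²) + z/(-5)) = -2 + (0/z² + z*(-⅕)) = -2 + (0 - z/5) = -2 - z/5)
X(c(-1))*52 = -5*(-2 - ⅕*(-1))*52 = -5*(-2 + ⅕)*52 = -5*(-9/5)*52 = 9*52 = 468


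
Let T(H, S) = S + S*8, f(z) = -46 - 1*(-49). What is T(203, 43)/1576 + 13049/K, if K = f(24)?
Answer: 20566385/4728 ≈ 4349.9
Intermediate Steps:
f(z) = 3 (f(z) = -46 + 49 = 3)
T(H, S) = 9*S (T(H, S) = S + 8*S = 9*S)
K = 3
T(203, 43)/1576 + 13049/K = (9*43)/1576 + 13049/3 = 387*(1/1576) + 13049*(⅓) = 387/1576 + 13049/3 = 20566385/4728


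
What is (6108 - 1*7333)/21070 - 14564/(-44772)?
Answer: 257161/962598 ≈ 0.26715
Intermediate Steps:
(6108 - 1*7333)/21070 - 14564/(-44772) = (6108 - 7333)*(1/21070) - 14564*(-1/44772) = -1225*1/21070 + 3641/11193 = -5/86 + 3641/11193 = 257161/962598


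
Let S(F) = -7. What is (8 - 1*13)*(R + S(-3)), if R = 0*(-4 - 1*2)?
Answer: 35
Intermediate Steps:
R = 0 (R = 0*(-4 - 2) = 0*(-6) = 0)
(8 - 1*13)*(R + S(-3)) = (8 - 1*13)*(0 - 7) = (8 - 13)*(-7) = -5*(-7) = 35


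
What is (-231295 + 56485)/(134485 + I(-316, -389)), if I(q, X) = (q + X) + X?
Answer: -174810/133391 ≈ -1.3105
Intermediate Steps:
I(q, X) = q + 2*X (I(q, X) = (X + q) + X = q + 2*X)
(-231295 + 56485)/(134485 + I(-316, -389)) = (-231295 + 56485)/(134485 + (-316 + 2*(-389))) = -174810/(134485 + (-316 - 778)) = -174810/(134485 - 1094) = -174810/133391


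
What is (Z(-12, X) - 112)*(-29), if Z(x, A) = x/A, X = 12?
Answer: 3277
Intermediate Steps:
(Z(-12, X) - 112)*(-29) = (-12/12 - 112)*(-29) = (-12*1/12 - 112)*(-29) = (-1 - 112)*(-29) = -113*(-29) = 3277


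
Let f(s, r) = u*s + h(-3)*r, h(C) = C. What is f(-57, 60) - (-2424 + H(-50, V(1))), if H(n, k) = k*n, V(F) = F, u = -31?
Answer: 4061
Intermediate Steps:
f(s, r) = -31*s - 3*r
f(-57, 60) - (-2424 + H(-50, V(1))) = (-31*(-57) - 3*60) - (-2424 + 1*(-50)) = (1767 - 180) - (-2424 - 50) = 1587 - 1*(-2474) = 1587 + 2474 = 4061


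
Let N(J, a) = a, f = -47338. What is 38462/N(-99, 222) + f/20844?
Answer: 65932741/385614 ≈ 170.98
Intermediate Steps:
38462/N(-99, 222) + f/20844 = 38462/222 - 47338/20844 = 38462*(1/222) - 47338*1/20844 = 19231/111 - 23669/10422 = 65932741/385614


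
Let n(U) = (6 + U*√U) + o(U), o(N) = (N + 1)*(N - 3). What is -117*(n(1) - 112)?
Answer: 12753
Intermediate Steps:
o(N) = (1 + N)*(-3 + N)
n(U) = 3 + U² + U^(3/2) - 2*U (n(U) = (6 + U*√U) + (-3 + U² - 2*U) = (6 + U^(3/2)) + (-3 + U² - 2*U) = 3 + U² + U^(3/2) - 2*U)
-117*(n(1) - 112) = -117*((3 + 1² + 1^(3/2) - 2*1) - 112) = -117*((3 + 1 + 1 - 2) - 112) = -117*(3 - 112) = -117*(-109) = 12753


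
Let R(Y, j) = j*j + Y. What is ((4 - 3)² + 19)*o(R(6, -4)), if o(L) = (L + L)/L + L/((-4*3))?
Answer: 10/3 ≈ 3.3333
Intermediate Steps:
R(Y, j) = Y + j² (R(Y, j) = j² + Y = Y + j²)
o(L) = 2 - L/12 (o(L) = (2*L)/L + L/(-12) = 2 + L*(-1/12) = 2 - L/12)
((4 - 3)² + 19)*o(R(6, -4)) = ((4 - 3)² + 19)*(2 - (6 + (-4)²)/12) = (1² + 19)*(2 - (6 + 16)/12) = (1 + 19)*(2 - 1/12*22) = 20*(2 - 11/6) = 20*(⅙) = 10/3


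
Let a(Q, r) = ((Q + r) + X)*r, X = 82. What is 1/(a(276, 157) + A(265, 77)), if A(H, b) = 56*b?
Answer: 1/85167 ≈ 1.1742e-5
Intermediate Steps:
a(Q, r) = r*(82 + Q + r) (a(Q, r) = ((Q + r) + 82)*r = (82 + Q + r)*r = r*(82 + Q + r))
1/(a(276, 157) + A(265, 77)) = 1/(157*(82 + 276 + 157) + 56*77) = 1/(157*515 + 4312) = 1/(80855 + 4312) = 1/85167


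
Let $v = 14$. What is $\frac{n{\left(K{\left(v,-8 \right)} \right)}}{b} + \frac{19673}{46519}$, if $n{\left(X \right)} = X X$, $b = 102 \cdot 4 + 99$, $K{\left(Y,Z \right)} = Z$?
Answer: $\frac{12951427}{23585133} \approx 0.54914$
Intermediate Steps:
$b = 507$ ($b = 408 + 99 = 507$)
$n{\left(X \right)} = X^{2}$
$\frac{n{\left(K{\left(v,-8 \right)} \right)}}{b} + \frac{19673}{46519} = \frac{\left(-8\right)^{2}}{507} + \frac{19673}{46519} = 64 \cdot \frac{1}{507} + 19673 \cdot \frac{1}{46519} = \frac{64}{507} + \frac{19673}{46519} = \frac{12951427}{23585133}$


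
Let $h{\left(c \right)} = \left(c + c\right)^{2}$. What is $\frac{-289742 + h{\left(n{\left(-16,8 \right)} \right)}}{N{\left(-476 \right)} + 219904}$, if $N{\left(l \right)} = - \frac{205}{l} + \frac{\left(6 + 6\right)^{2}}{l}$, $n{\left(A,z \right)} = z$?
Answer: $- \frac{137795336}{104674365} \approx -1.3164$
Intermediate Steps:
$N{\left(l \right)} = - \frac{61}{l}$ ($N{\left(l \right)} = - \frac{205}{l} + \frac{12^{2}}{l} = - \frac{205}{l} + \frac{144}{l} = - \frac{61}{l}$)
$h{\left(c \right)} = 4 c^{2}$ ($h{\left(c \right)} = \left(2 c\right)^{2} = 4 c^{2}$)
$\frac{-289742 + h{\left(n{\left(-16,8 \right)} \right)}}{N{\left(-476 \right)} + 219904} = \frac{-289742 + 4 \cdot 8^{2}}{- \frac{61}{-476} + 219904} = \frac{-289742 + 4 \cdot 64}{\left(-61\right) \left(- \frac{1}{476}\right) + 219904} = \frac{-289742 + 256}{\frac{61}{476} + 219904} = - \frac{289486}{\frac{104674365}{476}} = \left(-289486\right) \frac{476}{104674365} = - \frac{137795336}{104674365}$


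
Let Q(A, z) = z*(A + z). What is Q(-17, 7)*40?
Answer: -2800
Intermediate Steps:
Q(-17, 7)*40 = (7*(-17 + 7))*40 = (7*(-10))*40 = -70*40 = -2800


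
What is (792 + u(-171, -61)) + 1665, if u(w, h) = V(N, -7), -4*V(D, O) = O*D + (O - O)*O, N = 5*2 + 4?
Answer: 4963/2 ≈ 2481.5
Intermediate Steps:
N = 14 (N = 10 + 4 = 14)
V(D, O) = -D*O/4 (V(D, O) = -(O*D + (O - O)*O)/4 = -(D*O + 0*O)/4 = -(D*O + 0)/4 = -D*O/4)
u(w, h) = 49/2 (u(w, h) = -1/4*14*(-7) = 49/2)
(792 + u(-171, -61)) + 1665 = (792 + 49/2) + 1665 = 1633/2 + 1665 = 4963/2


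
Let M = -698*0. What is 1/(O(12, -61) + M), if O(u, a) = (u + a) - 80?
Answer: -1/129 ≈ -0.0077519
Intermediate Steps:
M = 0
O(u, a) = -80 + a + u (O(u, a) = (a + u) - 80 = -80 + a + u)
1/(O(12, -61) + M) = 1/((-80 - 61 + 12) + 0) = 1/(-129 + 0) = 1/(-129) = -1/129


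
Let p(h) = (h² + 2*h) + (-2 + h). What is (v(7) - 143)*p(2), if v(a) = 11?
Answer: -1056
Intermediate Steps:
p(h) = -2 + h² + 3*h
(v(7) - 143)*p(2) = (11 - 143)*(-2 + 2² + 3*2) = -132*(-2 + 4 + 6) = -132*8 = -1056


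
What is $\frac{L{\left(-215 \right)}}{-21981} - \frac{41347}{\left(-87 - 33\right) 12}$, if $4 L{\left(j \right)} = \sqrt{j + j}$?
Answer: $\frac{41347}{1440} - \frac{i \sqrt{430}}{87924} \approx 28.713 - 0.00023585 i$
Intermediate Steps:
$L{\left(j \right)} = \frac{\sqrt{2} \sqrt{j}}{4}$ ($L{\left(j \right)} = \frac{\sqrt{j + j}}{4} = \frac{\sqrt{2 j}}{4} = \frac{\sqrt{2} \sqrt{j}}{4}$)
$\frac{L{\left(-215 \right)}}{-21981} - \frac{41347}{\left(-87 - 33\right) 12} = \frac{\frac{1}{4} \sqrt{2} \sqrt{-215}}{-21981} - \frac{41347}{\left(-87 - 33\right) 12} = \frac{\sqrt{2} i \sqrt{215}}{4} \left(- \frac{1}{21981}\right) - \frac{41347}{\left(-120\right) 12} = \frac{i \sqrt{430}}{4} \left(- \frac{1}{21981}\right) - \frac{41347}{-1440} = - \frac{i \sqrt{430}}{87924} - - \frac{41347}{1440} = - \frac{i \sqrt{430}}{87924} + \frac{41347}{1440} = \frac{41347}{1440} - \frac{i \sqrt{430}}{87924}$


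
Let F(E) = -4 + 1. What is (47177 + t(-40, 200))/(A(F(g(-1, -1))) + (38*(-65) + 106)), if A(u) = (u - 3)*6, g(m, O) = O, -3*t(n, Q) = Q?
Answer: -141331/7200 ≈ -19.629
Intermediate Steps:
t(n, Q) = -Q/3
F(E) = -3
A(u) = -18 + 6*u (A(u) = (-3 + u)*6 = -18 + 6*u)
(47177 + t(-40, 200))/(A(F(g(-1, -1))) + (38*(-65) + 106)) = (47177 - ⅓*200)/((-18 + 6*(-3)) + (38*(-65) + 106)) = (47177 - 200/3)/((-18 - 18) + (-2470 + 106)) = 141331/(3*(-36 - 2364)) = (141331/3)/(-2400) = (141331/3)*(-1/2400) = -141331/7200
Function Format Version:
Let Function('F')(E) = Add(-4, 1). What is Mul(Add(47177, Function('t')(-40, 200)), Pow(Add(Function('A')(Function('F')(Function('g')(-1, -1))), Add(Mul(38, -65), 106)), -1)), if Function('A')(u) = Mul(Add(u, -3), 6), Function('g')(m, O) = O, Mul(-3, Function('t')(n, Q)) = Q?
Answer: Rational(-141331, 7200) ≈ -19.629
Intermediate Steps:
Function('t')(n, Q) = Mul(Rational(-1, 3), Q)
Function('F')(E) = -3
Function('A')(u) = Add(-18, Mul(6, u)) (Function('A')(u) = Mul(Add(-3, u), 6) = Add(-18, Mul(6, u)))
Mul(Add(47177, Function('t')(-40, 200)), Pow(Add(Function('A')(Function('F')(Function('g')(-1, -1))), Add(Mul(38, -65), 106)), -1)) = Mul(Add(47177, Mul(Rational(-1, 3), 200)), Pow(Add(Add(-18, Mul(6, -3)), Add(Mul(38, -65), 106)), -1)) = Mul(Add(47177, Rational(-200, 3)), Pow(Add(Add(-18, -18), Add(-2470, 106)), -1)) = Mul(Rational(141331, 3), Pow(Add(-36, -2364), -1)) = Mul(Rational(141331, 3), Pow(-2400, -1)) = Mul(Rational(141331, 3), Rational(-1, 2400)) = Rational(-141331, 7200)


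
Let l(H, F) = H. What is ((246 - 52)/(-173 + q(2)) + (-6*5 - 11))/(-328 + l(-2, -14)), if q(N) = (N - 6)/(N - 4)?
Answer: 131/1026 ≈ 0.12768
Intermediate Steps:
q(N) = (-6 + N)/(-4 + N)
((246 - 52)/(-173 + q(2)) + (-6*5 - 11))/(-328 + l(-2, -14)) = ((246 - 52)/(-173 + (-6 + 2)/(-4 + 2)) + (-6*5 - 11))/(-328 - 2) = (194/(-173 - 4/(-2)) + (-30 - 11))/(-330) = (194/(-173 - ½*(-4)) - 41)*(-1/330) = (194/(-173 + 2) - 41)*(-1/330) = (194/(-171) - 41)*(-1/330) = (194*(-1/171) - 41)*(-1/330) = (-194/171 - 41)*(-1/330) = -7205/171*(-1/330) = 131/1026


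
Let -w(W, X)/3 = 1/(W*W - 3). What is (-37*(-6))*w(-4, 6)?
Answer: -666/13 ≈ -51.231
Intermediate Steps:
w(W, X) = -3/(-3 + W²) (w(W, X) = -3/(W*W - 3) = -3/(W² - 3) = -3/(-3 + W²))
(-37*(-6))*w(-4, 6) = (-37*(-6))*(-3/(-3 + (-4)²)) = 222*(-3/(-3 + 16)) = 222*(-3/13) = -666/13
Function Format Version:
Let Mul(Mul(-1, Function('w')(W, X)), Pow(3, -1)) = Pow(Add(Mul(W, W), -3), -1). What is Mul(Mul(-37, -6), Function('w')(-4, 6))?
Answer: Rational(-666, 13) ≈ -51.231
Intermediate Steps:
Function('w')(W, X) = Mul(-3, Pow(Add(-3, Pow(W, 2)), -1)) (Function('w')(W, X) = Mul(-3, Pow(Add(Mul(W, W), -3), -1)) = Mul(-3, Pow(Add(Pow(W, 2), -3), -1)) = Mul(-3, Pow(Add(-3, Pow(W, 2)), -1)))
Mul(Mul(-37, -6), Function('w')(-4, 6)) = Mul(Mul(-37, -6), Mul(-3, Pow(Add(-3, Pow(-4, 2)), -1))) = Mul(222, Mul(-3, Pow(Add(-3, 16), -1))) = Mul(222, Mul(-3, Pow(13, -1))) = Mul(222, Mul(-3, Rational(1, 13))) = Mul(222, Rational(-3, 13)) = Rational(-666, 13)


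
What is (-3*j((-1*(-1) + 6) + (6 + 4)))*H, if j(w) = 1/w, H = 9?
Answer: -27/17 ≈ -1.5882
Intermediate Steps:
(-3*j((-1*(-1) + 6) + (6 + 4)))*H = -3/((-1*(-1) + 6) + (6 + 4))*9 = -3/((1 + 6) + 10)*9 = -3/(7 + 10)*9 = -3/17*9 = -27/17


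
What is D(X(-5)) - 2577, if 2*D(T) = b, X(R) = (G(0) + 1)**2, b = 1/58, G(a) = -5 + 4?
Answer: -298931/116 ≈ -2577.0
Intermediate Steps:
G(a) = -1
b = 1/58 ≈ 0.017241
X(R) = 0 (X(R) = (-1 + 1)**2 = 0**2 = 0)
D(T) = 1/116 (D(T) = (1/2)*(1/58) = 1/116)
D(X(-5)) - 2577 = 1/116 - 2577 = -298931/116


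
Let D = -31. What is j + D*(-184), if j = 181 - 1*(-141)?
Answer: 6026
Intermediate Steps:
j = 322 (j = 181 + 141 = 322)
j + D*(-184) = 322 - 31*(-184) = 322 + 5704 = 6026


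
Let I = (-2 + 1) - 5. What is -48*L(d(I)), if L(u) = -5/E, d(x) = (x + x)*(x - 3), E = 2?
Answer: 120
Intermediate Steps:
I = -6 (I = -1 - 5 = -6)
d(x) = 2*x*(-3 + x) (d(x) = (2*x)*(-3 + x) = 2*x*(-3 + x))
L(u) = -5/2
-48*L(d(I)) = -48*(-5)/2 = -16*(-15/2) = 120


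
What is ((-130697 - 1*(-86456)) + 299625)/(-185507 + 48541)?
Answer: -127692/68483 ≈ -1.8646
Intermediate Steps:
((-130697 - 1*(-86456)) + 299625)/(-185507 + 48541) = ((-130697 + 86456) + 299625)/(-136966) = (-44241 + 299625)*(-1/136966) = 255384*(-1/136966) = -127692/68483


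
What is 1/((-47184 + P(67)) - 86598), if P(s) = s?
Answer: -1/133715 ≈ -7.4786e-6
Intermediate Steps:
1/((-47184 + P(67)) - 86598) = 1/((-47184 + 67) - 86598) = 1/(-47117 - 86598) = 1/(-133715) = -1/133715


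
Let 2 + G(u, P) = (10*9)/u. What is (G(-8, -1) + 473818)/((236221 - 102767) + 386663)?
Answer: 1895219/2080468 ≈ 0.91096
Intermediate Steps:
G(u, P) = -2 + 90/u (G(u, P) = -2 + (10*9)/u = -2 + 90/u)
(G(-8, -1) + 473818)/((236221 - 102767) + 386663) = ((-2 + 90/(-8)) + 473818)/((236221 - 102767) + 386663) = ((-2 + 90*(-1/8)) + 473818)/(133454 + 386663) = ((-2 - 45/4) + 473818)/520117 = (-53/4 + 473818)*(1/520117) = (1895219/4)*(1/520117) = 1895219/2080468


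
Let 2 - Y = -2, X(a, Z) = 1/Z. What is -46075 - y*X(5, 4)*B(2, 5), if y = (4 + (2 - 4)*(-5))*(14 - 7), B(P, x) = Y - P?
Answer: -46124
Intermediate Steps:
Y = 4 (Y = 2 - 1*(-2) = 2 + 2 = 4)
B(P, x) = 4 - P
y = 98 (y = (4 - 2*(-5))*7 = (4 + 10)*7 = 14*7 = 98)
-46075 - y*X(5, 4)*B(2, 5) = -46075 - 98/4*(4 - 1*2) = -46075 - 98*(¼)*(4 - 2) = -46075 - 49*2/2 = -46075 - 1*49 = -46075 - 49 = -46124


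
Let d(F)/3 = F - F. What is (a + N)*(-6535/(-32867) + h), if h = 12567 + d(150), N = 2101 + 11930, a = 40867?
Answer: 22675406115352/32867 ≈ 6.8991e+8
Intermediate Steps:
d(F) = 0 (d(F) = 3*(F - F) = 3*0 = 0)
N = 14031
h = 12567 (h = 12567 + 0 = 12567)
(a + N)*(-6535/(-32867) + h) = (40867 + 14031)*(-6535/(-32867) + 12567) = 54898*(-6535*(-1/32867) + 12567) = 54898*(6535/32867 + 12567) = 54898*(413046124/32867) = 22675406115352/32867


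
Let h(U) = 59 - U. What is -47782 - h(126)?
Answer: -47715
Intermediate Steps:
-47782 - h(126) = -47782 - (59 - 1*126) = -47782 - (59 - 126) = -47782 - 1*(-67) = -47782 + 67 = -47715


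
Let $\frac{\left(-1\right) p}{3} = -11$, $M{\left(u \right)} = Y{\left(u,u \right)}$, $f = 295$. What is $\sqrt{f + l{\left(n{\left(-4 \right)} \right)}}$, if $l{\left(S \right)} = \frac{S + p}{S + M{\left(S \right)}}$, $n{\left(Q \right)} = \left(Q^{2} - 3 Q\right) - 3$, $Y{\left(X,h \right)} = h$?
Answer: $\frac{2 \sqrt{1851}}{5} \approx 17.209$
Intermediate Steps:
$M{\left(u \right)} = u$
$p = 33$ ($p = \left(-3\right) \left(-11\right) = 33$)
$n{\left(Q \right)} = -3 + Q^{2} - 3 Q$
$l{\left(S \right)} = \frac{33 + S}{2 S}$ ($l{\left(S \right)} = \frac{S + 33}{S + S} = \frac{33 + S}{2 S}$)
$\sqrt{f + l{\left(n{\left(-4 \right)} \right)}} = \sqrt{295 + \frac{33 - \left(-9 - 16\right)}{2 \left(-3 + \left(-4\right)^{2} - -12\right)}} = \sqrt{295 + \frac{33 + \left(-3 + 16 + 12\right)}{2 \left(-3 + 16 + 12\right)}} = \sqrt{295 + \frac{33 + 25}{2 \cdot 25}} = \sqrt{295 + \frac{1}{2} \cdot \frac{1}{25} \cdot 58} = \sqrt{295 + \frac{29}{25}} = \sqrt{\frac{7404}{25}} = \frac{2 \sqrt{1851}}{5}$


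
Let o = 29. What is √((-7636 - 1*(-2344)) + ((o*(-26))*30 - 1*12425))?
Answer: I*√40337 ≈ 200.84*I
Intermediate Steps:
√((-7636 - 1*(-2344)) + ((o*(-26))*30 - 1*12425)) = √((-7636 - 1*(-2344)) + ((29*(-26))*30 - 1*12425)) = √((-7636 + 2344) + (-754*30 - 12425)) = √(-5292 + (-22620 - 12425)) = √(-5292 - 35045) = √(-40337) = I*√40337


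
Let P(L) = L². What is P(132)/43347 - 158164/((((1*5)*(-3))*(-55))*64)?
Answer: -494662309/190726800 ≈ -2.5936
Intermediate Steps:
P(132)/43347 - 158164/((((1*5)*(-3))*(-55))*64) = 132²/43347 - 158164/((((1*5)*(-3))*(-55))*64) = 17424*(1/43347) - 158164/(((5*(-3))*(-55))*64) = 5808/14449 - 158164/(-15*(-55)*64) = 5808/14449 - 158164/(825*64) = 5808/14449 - 158164/52800 = 5808/14449 - 158164*1/52800 = 5808/14449 - 39541/13200 = -494662309/190726800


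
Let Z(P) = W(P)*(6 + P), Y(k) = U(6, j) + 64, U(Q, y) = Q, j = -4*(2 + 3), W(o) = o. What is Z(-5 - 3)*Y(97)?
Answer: 1120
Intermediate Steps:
j = -20 (j = -4*5 = -20)
Y(k) = 70 (Y(k) = 6 + 64 = 70)
Z(P) = P*(6 + P)
Z(-5 - 3)*Y(97) = ((-5 - 3)*(6 + (-5 - 3)))*70 = -8*(6 - 8)*70 = -8*(-2)*70 = 16*70 = 1120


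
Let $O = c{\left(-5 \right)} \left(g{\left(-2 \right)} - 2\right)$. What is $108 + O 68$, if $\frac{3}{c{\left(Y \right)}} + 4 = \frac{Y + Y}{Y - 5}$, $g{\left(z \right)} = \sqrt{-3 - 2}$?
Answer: $244 - 68 i \sqrt{5} \approx 244.0 - 152.05 i$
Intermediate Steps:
$g{\left(z \right)} = i \sqrt{5}$ ($g{\left(z \right)} = \sqrt{-5} = i \sqrt{5}$)
$c{\left(Y \right)} = \frac{3}{-4 + \frac{2 Y}{-5 + Y}}$ ($c{\left(Y \right)} = \frac{3}{-4 + \frac{Y + Y}{Y - 5}} = \frac{3}{-4 + \frac{2 Y}{-5 + Y}}$)
$O = 2 - i \sqrt{5}$ ($O = \frac{3 \left(5 - -5\right)}{2 \left(-10 - 5\right)} \left(i \sqrt{5} - 2\right) = \frac{3 \left(5 + 5\right)}{2 \left(-15\right)} \left(-2 + i \sqrt{5}\right) = \frac{3}{2} \left(- \frac{1}{15}\right) 10 \left(-2 + i \sqrt{5}\right) = - (-2 + i \sqrt{5}) = 2 - i \sqrt{5} \approx 2.0 - 2.2361 i$)
$108 + O 68 = 108 + \left(2 - i \sqrt{5}\right) 68 = 108 + \left(136 - 68 i \sqrt{5}\right) = 244 - 68 i \sqrt{5}$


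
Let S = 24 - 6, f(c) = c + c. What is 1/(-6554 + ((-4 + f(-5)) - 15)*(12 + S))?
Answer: -1/7424 ≈ -0.00013470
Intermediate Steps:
f(c) = 2*c
S = 18
1/(-6554 + ((-4 + f(-5)) - 15)*(12 + S)) = 1/(-6554 + ((-4 + 2*(-5)) - 15)*(12 + 18)) = 1/(-6554 + ((-4 - 10) - 15)*30) = 1/(-6554 + (-14 - 15)*30) = 1/(-6554 - 29*30) = 1/(-6554 - 870) = 1/(-7424) = -1/7424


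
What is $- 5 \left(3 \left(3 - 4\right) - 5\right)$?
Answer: $40$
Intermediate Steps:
$- 5 \left(3 \left(3 - 4\right) - 5\right) = - 5 \left(3 \left(-1\right) - 5\right) = - 5 \left(-3 - 5\right) = \left(-5\right) \left(-8\right) = 40$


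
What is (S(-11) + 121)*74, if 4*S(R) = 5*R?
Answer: 15873/2 ≈ 7936.5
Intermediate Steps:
S(R) = 5*R/4 (S(R) = (5*R)/4 = 5*R/4)
(S(-11) + 121)*74 = ((5/4)*(-11) + 121)*74 = (-55/4 + 121)*74 = (429/4)*74 = 15873/2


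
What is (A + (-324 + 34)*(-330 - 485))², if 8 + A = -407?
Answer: 55665324225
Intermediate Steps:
A = -415 (A = -8 - 407 = -415)
(A + (-324 + 34)*(-330 - 485))² = (-415 + (-324 + 34)*(-330 - 485))² = (-415 - 290*(-815))² = (-415 + 236350)² = 235935² = 55665324225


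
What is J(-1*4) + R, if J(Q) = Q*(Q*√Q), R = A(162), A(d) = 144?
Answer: 144 + 32*I ≈ 144.0 + 32.0*I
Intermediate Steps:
R = 144
J(Q) = Q^(5/2) (J(Q) = Q*Q^(3/2) = Q^(5/2))
J(-1*4) + R = (-1*4)^(5/2) + 144 = (-4)^(5/2) + 144 = 32*I + 144 = 144 + 32*I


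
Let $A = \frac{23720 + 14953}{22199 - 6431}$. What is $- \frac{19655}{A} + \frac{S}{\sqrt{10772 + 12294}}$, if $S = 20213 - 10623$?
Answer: $- \frac{34435560}{4297} + \frac{4795 \sqrt{23066}}{11533} \approx -7950.7$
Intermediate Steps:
$S = 9590$ ($S = 20213 - 10623 = 9590$)
$A = \frac{4297}{1752}$ ($A = \frac{38673}{15768} = 38673 \cdot \frac{1}{15768} = \frac{4297}{1752} \approx 2.4526$)
$- \frac{19655}{A} + \frac{S}{\sqrt{10772 + 12294}} = - \frac{19655}{\frac{4297}{1752}} + \frac{9590}{\sqrt{10772 + 12294}} = \left(-19655\right) \frac{1752}{4297} + \frac{9590}{\sqrt{23066}} = - \frac{34435560}{4297} + 9590 \frac{\sqrt{23066}}{23066} = - \frac{34435560}{4297} + \frac{4795 \sqrt{23066}}{11533}$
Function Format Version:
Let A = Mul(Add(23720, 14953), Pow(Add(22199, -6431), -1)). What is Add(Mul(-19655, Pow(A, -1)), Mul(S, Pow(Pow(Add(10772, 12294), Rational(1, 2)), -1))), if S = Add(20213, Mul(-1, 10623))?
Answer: Add(Rational(-34435560, 4297), Mul(Rational(4795, 11533), Pow(23066, Rational(1, 2)))) ≈ -7950.7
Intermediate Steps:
S = 9590 (S = Add(20213, -10623) = 9590)
A = Rational(4297, 1752) (A = Mul(38673, Pow(15768, -1)) = Mul(38673, Rational(1, 15768)) = Rational(4297, 1752) ≈ 2.4526)
Add(Mul(-19655, Pow(A, -1)), Mul(S, Pow(Pow(Add(10772, 12294), Rational(1, 2)), -1))) = Add(Mul(-19655, Pow(Rational(4297, 1752), -1)), Mul(9590, Pow(Pow(Add(10772, 12294), Rational(1, 2)), -1))) = Add(Mul(-19655, Rational(1752, 4297)), Mul(9590, Pow(Pow(23066, Rational(1, 2)), -1))) = Add(Rational(-34435560, 4297), Mul(9590, Mul(Rational(1, 23066), Pow(23066, Rational(1, 2))))) = Add(Rational(-34435560, 4297), Mul(Rational(4795, 11533), Pow(23066, Rational(1, 2))))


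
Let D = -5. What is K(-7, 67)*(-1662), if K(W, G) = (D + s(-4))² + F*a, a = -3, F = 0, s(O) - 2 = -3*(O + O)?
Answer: -732942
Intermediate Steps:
s(O) = 2 - 6*O (s(O) = 2 - 3*(O + O) = 2 - 6*O)
K(W, G) = 441 (K(W, G) = (-5 + (2 - 6*(-4)))² + 0*(-3) = (-5 + (2 + 24))² + 0 = (-5 + 26)² + 0 = 21² + 0 = 441 + 0 = 441)
K(-7, 67)*(-1662) = 441*(-1662) = -732942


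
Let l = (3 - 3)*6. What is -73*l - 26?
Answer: -26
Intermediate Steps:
l = 0 (l = 0*6 = 0)
-73*l - 26 = -73*0 - 26 = 0 - 26 = -26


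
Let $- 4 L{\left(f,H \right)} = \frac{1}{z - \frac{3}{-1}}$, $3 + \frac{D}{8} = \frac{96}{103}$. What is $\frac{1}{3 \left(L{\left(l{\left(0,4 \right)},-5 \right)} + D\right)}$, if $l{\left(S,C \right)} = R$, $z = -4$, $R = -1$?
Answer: $- \frac{412}{20139} \approx -0.020458$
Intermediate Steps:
$l{\left(S,C \right)} = -1$
$D = - \frac{1704}{103}$ ($D = -24 + 8 \cdot \frac{96}{103} = -24 + \frac{768}{103} = - \frac{1704}{103} \approx -16.544$)
$L{\left(f,H \right)} = \frac{1}{4}$ ($L{\left(f,H \right)} = - \frac{1}{4 \left(-4 - \frac{3}{-1}\right)} = - \frac{1}{4 \left(-4 - -3\right)} = - \frac{1}{4 \left(-4 + 3\right)} = - \frac{1}{4 \left(-1\right)} = \left(- \frac{1}{4}\right) \left(-1\right) = \frac{1}{4}$)
$\frac{1}{3 \left(L{\left(l{\left(0,4 \right)},-5 \right)} + D\right)} = \frac{1}{3 \left(\frac{1}{4} - \frac{1704}{103}\right)} = \frac{1}{3 \left(- \frac{6713}{412}\right)} = \frac{1}{- \frac{20139}{412}} = - \frac{412}{20139}$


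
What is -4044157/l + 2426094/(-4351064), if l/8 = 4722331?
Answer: -13656367146745/20547164410184 ≈ -0.66463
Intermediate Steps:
l = 37778648 (l = 8*4722331 = 37778648)
-4044157/l + 2426094/(-4351064) = -4044157/37778648 + 2426094/(-4351064) = -4044157*1/37778648 + 2426094*(-1/4351064) = -4044157/37778648 - 1213047/2175532 = -13656367146745/20547164410184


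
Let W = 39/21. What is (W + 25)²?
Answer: 35344/49 ≈ 721.31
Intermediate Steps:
W = 13/7 (W = 39*(1/21) = 13/7 ≈ 1.8571)
(W + 25)² = (13/7 + 25)² = (188/7)² = 35344/49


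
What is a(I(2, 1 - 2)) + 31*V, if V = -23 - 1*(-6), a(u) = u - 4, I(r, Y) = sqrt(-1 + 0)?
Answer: -531 + I ≈ -531.0 + 1.0*I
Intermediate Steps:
I(r, Y) = I (I(r, Y) = sqrt(-1) = I)
a(u) = -4 + u
V = -17 (V = -23 + 6 = -17)
a(I(2, 1 - 2)) + 31*V = (-4 + I) + 31*(-17) = (-4 + I) - 527 = -531 + I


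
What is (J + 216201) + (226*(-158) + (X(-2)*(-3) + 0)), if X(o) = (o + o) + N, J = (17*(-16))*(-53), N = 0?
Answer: 194921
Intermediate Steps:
J = 14416 (J = -272*(-53) = 14416)
X(o) = 2*o (X(o) = (o + o) + 0 = 2*o + 0 = 2*o)
(J + 216201) + (226*(-158) + (X(-2)*(-3) + 0)) = (14416 + 216201) + (226*(-158) + ((2*(-2))*(-3) + 0)) = 230617 + (-35708 + (-4*(-3) + 0)) = 230617 + (-35708 + (12 + 0)) = 230617 + (-35708 + 12) = 230617 - 35696 = 194921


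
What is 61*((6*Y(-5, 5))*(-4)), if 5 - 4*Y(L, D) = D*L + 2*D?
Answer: -7320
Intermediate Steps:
Y(L, D) = 5/4 - D/2 - D*L/4 (Y(L, D) = 5/4 - (D*L + 2*D)/4 = 5/4 - (2*D + D*L)/4 = 5/4 + (-D/2 - D*L/4) = 5/4 - D/2 - D*L/4)
61*((6*Y(-5, 5))*(-4)) = 61*((6*(5/4 - ½*5 - ¼*5*(-5)))*(-4)) = 61*((6*(5/4 - 5/2 + 25/4))*(-4)) = 61*((6*5)*(-4)) = 61*(30*(-4)) = 61*(-120) = -7320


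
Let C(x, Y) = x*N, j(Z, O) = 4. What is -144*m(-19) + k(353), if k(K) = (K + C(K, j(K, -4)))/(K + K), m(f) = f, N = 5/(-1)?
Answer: 2734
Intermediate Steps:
N = -5 (N = 5*(-1) = -5)
C(x, Y) = -5*x (C(x, Y) = x*(-5) = -5*x)
k(K) = -2 (k(K) = (K - 5*K)/(K + K) = (-4*K)/((2*K)) = (-4*K)*(1/(2*K)) = -2)
-144*m(-19) + k(353) = -144*(-19) - 2 = 2736 - 2 = 2734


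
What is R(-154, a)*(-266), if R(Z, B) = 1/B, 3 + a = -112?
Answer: 266/115 ≈ 2.3130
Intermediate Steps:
a = -115 (a = -3 - 112 = -115)
R(-154, a)*(-266) = -266/(-115) = -1/115*(-266) = 266/115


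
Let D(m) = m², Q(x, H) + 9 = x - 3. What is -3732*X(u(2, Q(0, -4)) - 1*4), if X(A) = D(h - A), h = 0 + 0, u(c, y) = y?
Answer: -955392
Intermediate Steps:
Q(x, H) = -12 + x (Q(x, H) = -9 + (x - 3) = -9 + (-3 + x) = -12 + x)
h = 0
X(A) = A² (X(A) = (0 - A)² = (-A)² = A²)
-3732*X(u(2, Q(0, -4)) - 1*4) = -3732*((-12 + 0) - 1*4)² = -3732*(-12 - 4)² = -3732*(-16)² = -3732*256 = -955392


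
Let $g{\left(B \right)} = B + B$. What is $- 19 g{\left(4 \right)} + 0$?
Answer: $-152$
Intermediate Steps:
$g{\left(B \right)} = 2 B$
$- 19 g{\left(4 \right)} + 0 = - 19 \cdot 2 \cdot 4 + 0 = \left(-19\right) 8 + 0 = -152 + 0 = -152$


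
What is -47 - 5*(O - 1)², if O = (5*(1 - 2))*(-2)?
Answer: -452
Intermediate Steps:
O = 10 (O = (5*(-1))*(-2) = -5*(-2) = 10)
-47 - 5*(O - 1)² = -47 - 5*(10 - 1)² = -47 - 5*9² = -47 - 5*81 = -47 - 405 = -452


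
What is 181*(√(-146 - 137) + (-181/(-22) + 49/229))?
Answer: 7697387/5038 + 181*I*√283 ≈ 1527.9 + 3044.9*I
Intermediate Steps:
181*(√(-146 - 137) + (-181/(-22) + 49/229)) = 181*(√(-283) + (-181*(-1/22) + 49*(1/229))) = 181*(I*√283 + (181/22 + 49/229)) = 181*(I*√283 + 42527/5038) = 181*(42527/5038 + I*√283) = 7697387/5038 + 181*I*√283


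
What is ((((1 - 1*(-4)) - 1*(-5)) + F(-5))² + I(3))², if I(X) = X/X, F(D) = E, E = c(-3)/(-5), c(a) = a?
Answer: 8031556/625 ≈ 12850.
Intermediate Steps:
E = ⅗ (E = -3/(-5) = -3*(-⅕) = ⅗ ≈ 0.60000)
F(D) = ⅗
I(X) = 1
((((1 - 1*(-4)) - 1*(-5)) + F(-5))² + I(3))² = ((((1 - 1*(-4)) - 1*(-5)) + ⅗)² + 1)² = ((((1 + 4) + 5) + ⅗)² + 1)² = (((5 + 5) + ⅗)² + 1)² = ((10 + ⅗)² + 1)² = ((53/5)² + 1)² = (2809/25 + 1)² = (2834/25)² = 8031556/625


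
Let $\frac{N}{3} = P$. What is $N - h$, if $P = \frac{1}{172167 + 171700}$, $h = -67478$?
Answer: $\frac{23203457429}{343867} \approx 67478.0$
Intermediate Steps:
$P = \frac{1}{343867} \approx 2.9081 \cdot 10^{-6}$
$N = \frac{3}{343867}$ ($N = 3 \cdot \frac{1}{343867} = \frac{3}{343867} \approx 8.7243 \cdot 10^{-6}$)
$N - h = \frac{3}{343867} - -67478 = \frac{3}{343867} + 67478 = \frac{23203457429}{343867}$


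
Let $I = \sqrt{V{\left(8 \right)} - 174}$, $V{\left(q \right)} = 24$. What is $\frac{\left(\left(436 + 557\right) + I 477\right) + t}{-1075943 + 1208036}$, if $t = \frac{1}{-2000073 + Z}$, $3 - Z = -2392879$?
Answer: $\frac{390059338}{51887319237} + \frac{265 i \sqrt{6}}{14677} \approx 0.0075174 + 0.044227 i$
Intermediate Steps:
$Z = 2392882$ ($Z = 3 - -2392879 = 3 + 2392879 = 2392882$)
$I = 5 i \sqrt{6}$ ($I = \sqrt{24 - 174} = \sqrt{-150} = 5 i \sqrt{6} \approx 12.247 i$)
$t = \frac{1}{392809}$ ($t = \frac{1}{-2000073 + 2392882} = \frac{1}{392809} \approx 2.5458 \cdot 10^{-6}$)
$\frac{\left(\left(436 + 557\right) + I 477\right) + t}{-1075943 + 1208036} = \frac{\left(\left(436 + 557\right) + 5 i \sqrt{6} \cdot 477\right) + \frac{1}{392809}}{-1075943 + 1208036} = \frac{\left(993 + 2385 i \sqrt{6}\right) + \frac{1}{392809}}{132093} = \left(\frac{390059338}{392809} + 2385 i \sqrt{6}\right) \frac{1}{132093} = \frac{390059338}{51887319237} + \frac{265 i \sqrt{6}}{14677}$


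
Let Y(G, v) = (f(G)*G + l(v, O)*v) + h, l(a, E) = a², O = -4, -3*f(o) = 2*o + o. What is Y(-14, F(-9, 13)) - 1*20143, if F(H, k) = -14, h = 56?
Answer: -23027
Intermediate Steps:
f(o) = -o (f(o) = -(2*o + o)/3 = -o)
Y(G, v) = 56 + v³ - G² (Y(G, v) = ((-G)*G + v²*v) + 56 = (-G² + v³) + 56 = (v³ - G²) + 56 = 56 + v³ - G²)
Y(-14, F(-9, 13)) - 1*20143 = (56 + (-14)³ - 1*(-14)²) - 1*20143 = (56 - 2744 - 1*196) - 20143 = (56 - 2744 - 196) - 20143 = -2884 - 20143 = -23027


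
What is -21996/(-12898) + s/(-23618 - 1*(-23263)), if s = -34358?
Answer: 225479032/2289395 ≈ 98.489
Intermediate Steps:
-21996/(-12898) + s/(-23618 - 1*(-23263)) = -21996/(-12898) - 34358/(-23618 - 1*(-23263)) = -21996*(-1/12898) - 34358/(-23618 + 23263) = 10998/6449 - 34358/(-355) = 10998/6449 - 34358*(-1/355) = 10998/6449 + 34358/355 = 225479032/2289395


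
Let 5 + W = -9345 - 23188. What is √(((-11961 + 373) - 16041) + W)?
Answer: I*√60167 ≈ 245.29*I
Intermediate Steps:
W = -32538 (W = -5 + (-9345 - 23188) = -5 - 32533 = -32538)
√(((-11961 + 373) - 16041) + W) = √(((-11961 + 373) - 16041) - 32538) = √((-11588 - 16041) - 32538) = √(-27629 - 32538) = √(-60167) = I*√60167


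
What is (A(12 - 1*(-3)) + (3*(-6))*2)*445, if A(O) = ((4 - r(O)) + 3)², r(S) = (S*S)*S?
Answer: 5047807660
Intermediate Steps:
r(S) = S³ (r(S) = S²*S = S³)
A(O) = (7 - O³)² (A(O) = ((4 - O³) + 3)² = (7 - O³)²)
(A(12 - 1*(-3)) + (3*(-6))*2)*445 = ((-7 + (12 - 1*(-3))³)² + (3*(-6))*2)*445 = ((-7 + (12 + 3)³)² - 18*2)*445 = ((-7 + 15³)² - 36)*445 = ((-7 + 3375)² - 36)*445 = (3368² - 36)*445 = (11343424 - 36)*445 = 11343388*445 = 5047807660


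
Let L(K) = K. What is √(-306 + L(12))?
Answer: 7*I*√6 ≈ 17.146*I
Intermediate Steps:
√(-306 + L(12)) = √(-306 + 12) = √(-294) = 7*I*√6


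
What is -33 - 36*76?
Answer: -2769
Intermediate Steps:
-33 - 36*76 = -33 - 2736 = -2769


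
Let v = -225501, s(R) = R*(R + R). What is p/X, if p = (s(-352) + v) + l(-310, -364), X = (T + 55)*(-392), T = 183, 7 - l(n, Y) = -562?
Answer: -817/3332 ≈ -0.24520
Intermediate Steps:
l(n, Y) = 569 (l(n, Y) = 7 - 1*(-562) = 7 + 562 = 569)
X = -93296 (X = (183 + 55)*(-392) = 238*(-392) = -93296)
s(R) = 2*R**2 (s(R) = R*(2*R) = 2*R**2)
p = 22876 (p = (2*(-352)**2 - 225501) + 569 = (2*123904 - 225501) + 569 = (247808 - 225501) + 569 = 22307 + 569 = 22876)
p/X = 22876/(-93296) = 22876*(-1/93296) = -817/3332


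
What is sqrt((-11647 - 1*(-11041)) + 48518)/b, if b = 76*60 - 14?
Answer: sqrt(11978)/2273 ≈ 0.048150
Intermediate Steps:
b = 4546 (b = 4560 - 14 = 4546)
sqrt((-11647 - 1*(-11041)) + 48518)/b = sqrt((-11647 - 1*(-11041)) + 48518)/4546 = sqrt((-11647 + 11041) + 48518)*(1/4546) = sqrt(-606 + 48518)*(1/4546) = sqrt(47912)*(1/4546) = (2*sqrt(11978))*(1/4546) = sqrt(11978)/2273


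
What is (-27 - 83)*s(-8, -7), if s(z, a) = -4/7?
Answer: 440/7 ≈ 62.857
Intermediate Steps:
s(z, a) = -4/7 (s(z, a) = -4*1/7 = -4/7)
(-27 - 83)*s(-8, -7) = (-27 - 83)*(-4/7) = -110*(-4/7) = 440/7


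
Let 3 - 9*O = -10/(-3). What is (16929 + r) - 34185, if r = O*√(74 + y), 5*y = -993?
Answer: -17256 - I*√3115/135 ≈ -17256.0 - 0.41342*I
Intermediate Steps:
O = -1/27 (O = ⅓ - (-10)/(9*(-3)) = ⅓ - (-10)*(-1)/(9*3) = ⅓ - ⅑*10/3 = ⅓ - 10/27 = -1/27 ≈ -0.037037)
y = -993/5 (y = (⅕)*(-993) = -993/5 ≈ -198.60)
r = -I*√3115/135 (r = -√(74 - 993/5)/27 = -I*√3115/135 ≈ -0.41342*I)
(16929 + r) - 34185 = (16929 - I*√3115/135) - 34185 = -17256 - I*√3115/135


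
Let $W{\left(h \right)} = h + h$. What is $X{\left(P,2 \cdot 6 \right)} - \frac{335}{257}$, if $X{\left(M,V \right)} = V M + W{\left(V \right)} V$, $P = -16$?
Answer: $\frac{24337}{257} \approx 94.697$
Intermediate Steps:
$W{\left(h \right)} = 2 h$
$X{\left(M,V \right)} = 2 V^{2} + M V$ ($X{\left(M,V \right)} = V M + 2 V V = M V + 2 V^{2} = 2 V^{2} + M V$)
$X{\left(P,2 \cdot 6 \right)} - \frac{335}{257} = 2 \cdot 6 \left(-16 + 2 \cdot 2 \cdot 6\right) - \frac{335}{257} = 12 \left(-16 + 2 \cdot 12\right) - 335 \cdot \frac{1}{257} = 12 \left(-16 + 24\right) - \frac{335}{257} = 12 \cdot 8 - \frac{335}{257} = 96 - \frac{335}{257} = \frac{24337}{257}$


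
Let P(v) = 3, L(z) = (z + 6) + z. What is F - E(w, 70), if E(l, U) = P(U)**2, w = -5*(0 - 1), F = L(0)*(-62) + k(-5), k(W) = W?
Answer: -386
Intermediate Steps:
L(z) = 6 + 2*z (L(z) = (6 + z) + z = 6 + 2*z)
F = -377 (F = (6 + 2*0)*(-62) - 5 = (6 + 0)*(-62) - 5 = 6*(-62) - 5 = -372 - 5 = -377)
w = 5 (w = -5*(-1) = 5)
E(l, U) = 9 (E(l, U) = 3**2 = 9)
F - E(w, 70) = -377 - 1*9 = -377 - 9 = -386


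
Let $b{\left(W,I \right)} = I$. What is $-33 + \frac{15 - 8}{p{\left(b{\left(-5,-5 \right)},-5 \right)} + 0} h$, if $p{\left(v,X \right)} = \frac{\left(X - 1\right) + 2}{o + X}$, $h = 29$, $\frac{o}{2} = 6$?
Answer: $- \frac{1553}{4} \approx -388.25$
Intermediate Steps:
$o = 12$ ($o = 2 \cdot 6 = 12$)
$p{\left(v,X \right)} = \frac{1 + X}{12 + X}$ ($p{\left(v,X \right)} = \frac{\left(X - 1\right) + 2}{12 + X} = \frac{\left(-1 + X\right) + 2}{12 + X} = \frac{1 + X}{12 + X}$)
$-33 + \frac{15 - 8}{p{\left(b{\left(-5,-5 \right)},-5 \right)} + 0} h = -33 + \frac{15 - 8}{\frac{1 - 5}{12 - 5} + 0} \cdot 29 = -33 + \frac{7}{\frac{1}{7} \left(-4\right) + 0} \cdot 29 = -33 + \frac{7}{- \frac{4}{7} + 0} \cdot 29 = -33 + \frac{7}{- \frac{4}{7}} \cdot 29 = -33 + 7 \left(- \frac{7}{4}\right) 29 = -33 - \frac{1421}{4} = - \frac{1553}{4}$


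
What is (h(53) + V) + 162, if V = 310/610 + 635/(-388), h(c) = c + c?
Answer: 6316317/23668 ≈ 266.87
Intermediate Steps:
h(c) = 2*c
V = -26707/23668 (V = 310*(1/610) + 635*(-1/388) = 31/61 - 635/388 = -26707/23668 ≈ -1.1284)
(h(53) + V) + 162 = (2*53 - 26707/23668) + 162 = (106 - 26707/23668) + 162 = 2482101/23668 + 162 = 6316317/23668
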